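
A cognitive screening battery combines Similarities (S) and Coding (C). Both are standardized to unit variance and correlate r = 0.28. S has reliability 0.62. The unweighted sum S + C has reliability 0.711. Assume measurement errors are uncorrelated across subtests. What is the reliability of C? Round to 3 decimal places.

0.640

Var(S+C) = 2 + 2·0.28 = 2.560.
True-score variance = ρ_S + ρ_C + 2·0.28, so 0.711 = (0.62 + ρ_C + 0.56) / 2.560.
ρ_C = 0.711·2.560 − 0.62 − 0.56 = 0.640.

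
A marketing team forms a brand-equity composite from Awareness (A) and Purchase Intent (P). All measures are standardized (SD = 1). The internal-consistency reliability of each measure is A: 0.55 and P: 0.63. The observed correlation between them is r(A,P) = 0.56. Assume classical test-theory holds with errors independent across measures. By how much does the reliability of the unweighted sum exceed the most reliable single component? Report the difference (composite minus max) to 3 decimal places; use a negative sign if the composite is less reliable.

0.107

Var(sum) = 2 + 1.12 = 3.12; true-score variance = 1.18 + 1.12 = 2.3; composite reliability = 0.7372.
Max component reliability = 0.6300.
Difference = 0.7372 − 0.6300 = 0.107.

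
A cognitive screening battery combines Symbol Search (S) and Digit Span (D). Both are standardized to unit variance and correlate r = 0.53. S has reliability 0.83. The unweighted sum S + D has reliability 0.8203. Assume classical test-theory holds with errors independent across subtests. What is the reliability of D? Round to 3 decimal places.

0.620

Var(S+D) = 2 + 2·0.53 = 3.060.
True-score variance = ρ_S + ρ_D + 2·0.53, so 0.8203 = (0.83 + ρ_D + 1.06) / 3.060.
ρ_D = 0.8203·3.060 − 0.83 − 1.06 = 0.620.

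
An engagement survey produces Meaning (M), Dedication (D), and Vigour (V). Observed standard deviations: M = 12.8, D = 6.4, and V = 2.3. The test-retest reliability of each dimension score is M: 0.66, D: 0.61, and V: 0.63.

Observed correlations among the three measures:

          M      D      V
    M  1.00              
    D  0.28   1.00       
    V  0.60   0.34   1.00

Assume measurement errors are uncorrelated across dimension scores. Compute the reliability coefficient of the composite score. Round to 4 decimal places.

Var(M+D+V) = 12.8² + 6.4² + 2.3² + 2·[12.8·6.4·0.28 + 12.8·2.3·0.60 + 6.4·2.3·0.34] = 210.09 + 91.2128 = 301.303.
With uncorrelated errors the cross-covariances are all true-score covariance, so they carry over unchanged; only the diagonal terms shrink to ρᵢσᵢ².
True-score variance = [12.8²·0.66 + 6.4²·0.61 + 2.3²·0.63] + 91.2128 = 136.453 + 91.2128 = 227.666.
Reliability = 227.666 / 301.303 = 0.7556.

0.7556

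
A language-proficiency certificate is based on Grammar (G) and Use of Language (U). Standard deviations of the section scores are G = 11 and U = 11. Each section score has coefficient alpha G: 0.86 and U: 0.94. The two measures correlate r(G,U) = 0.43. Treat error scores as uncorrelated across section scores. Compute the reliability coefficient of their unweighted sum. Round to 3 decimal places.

Var(G+U) = 11² + 11² + 2·[11·11·0.43] = 242 + 104.06 = 346.06.
With uncorrelated errors the cross-covariances are all true-score covariance, so they carry over unchanged; only the diagonal terms shrink to ρᵢσᵢ².
True-score variance = [11²·0.86 + 11²·0.94] + 104.06 = 217.8 + 104.06 = 321.86.
Reliability = 321.86 / 346.06 = 0.930.

0.930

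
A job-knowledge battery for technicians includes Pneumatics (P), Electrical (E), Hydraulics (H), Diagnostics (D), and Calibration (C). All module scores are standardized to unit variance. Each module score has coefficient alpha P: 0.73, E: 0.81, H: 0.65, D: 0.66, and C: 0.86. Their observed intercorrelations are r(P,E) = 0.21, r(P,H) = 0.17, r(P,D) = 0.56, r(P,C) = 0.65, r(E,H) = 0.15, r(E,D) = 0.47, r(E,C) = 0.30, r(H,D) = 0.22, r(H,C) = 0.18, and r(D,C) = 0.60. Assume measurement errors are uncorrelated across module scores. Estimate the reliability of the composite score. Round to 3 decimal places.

Var(P+E+H+D+C) = 5 + 2·[0.21 + 0.17 + 0.56 + 0.65 + 0.15 + 0.47 + 0.30 + 0.22 + 0.18 + 0.60] = 5 + 7.02 = 12.02.
Because errors are independent across components, Cov(Tᵢ,Tⱼ) = Cov(Xᵢ,Xⱼ); the off-diagonal part of the true-score variance is the same as above.
True-score variance = [0.73 + 0.81 + 0.65 + 0.66 + 0.86] + 7.02 = 3.71 + 7.02 = 10.73.
Reliability = 10.73 / 12.02 = 0.893.

0.893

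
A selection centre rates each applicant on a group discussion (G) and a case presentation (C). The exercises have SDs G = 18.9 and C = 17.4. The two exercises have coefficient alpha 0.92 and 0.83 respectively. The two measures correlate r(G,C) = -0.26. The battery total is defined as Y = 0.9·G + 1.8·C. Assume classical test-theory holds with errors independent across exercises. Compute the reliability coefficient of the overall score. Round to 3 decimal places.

0.809

Var(Y) = 0.9²·18.9² + 1.8²·17.4² + 2·[1.62·18.9·17.4·(-0.26)] = 1270.28 − 277.032 = 993.251.
Under uncorrelated errors the observed covariances equal the true-score covariances, so only the own-variance terms attenuate.
True-score variance = [0.9²·18.9²·0.92 + 1.8²·17.4²·0.83] − 277.032 = 1080.38 − 277.032 = 803.343.
Reliability = 803.343 / 993.251 = 0.809.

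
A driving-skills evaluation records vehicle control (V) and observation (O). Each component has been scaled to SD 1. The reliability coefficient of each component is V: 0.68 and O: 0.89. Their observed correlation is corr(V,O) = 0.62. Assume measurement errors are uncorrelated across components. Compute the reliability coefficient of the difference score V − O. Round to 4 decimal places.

0.4342

Var(V−O) = 1 + 1 − 2·0.62 = 2 − 1.24 = 0.76.
Under uncorrelated errors the observed covariances equal the true-score covariances, so only the own-variance terms attenuate.
True-score variance = [0.68 + 0.89] − 1.24 = 1.57 − 1.24 = 0.33.
Reliability = 0.33 / 0.76 = 0.4342.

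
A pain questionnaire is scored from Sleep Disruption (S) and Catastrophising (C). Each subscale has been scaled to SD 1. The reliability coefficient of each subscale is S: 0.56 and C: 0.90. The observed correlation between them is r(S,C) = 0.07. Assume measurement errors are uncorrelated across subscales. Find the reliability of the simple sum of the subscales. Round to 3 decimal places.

Var(S+C) = 2 + 2·[0.07] = 2 + 0.14 = 2.14.
Because errors are independent across components, Cov(Tᵢ,Tⱼ) = Cov(Xᵢ,Xⱼ); the off-diagonal part of the true-score variance is the same as above.
True-score variance = [0.56 + 0.90] + 0.14 = 1.46 + 0.14 = 1.6.
Reliability = 1.6 / 2.14 = 0.748.

0.748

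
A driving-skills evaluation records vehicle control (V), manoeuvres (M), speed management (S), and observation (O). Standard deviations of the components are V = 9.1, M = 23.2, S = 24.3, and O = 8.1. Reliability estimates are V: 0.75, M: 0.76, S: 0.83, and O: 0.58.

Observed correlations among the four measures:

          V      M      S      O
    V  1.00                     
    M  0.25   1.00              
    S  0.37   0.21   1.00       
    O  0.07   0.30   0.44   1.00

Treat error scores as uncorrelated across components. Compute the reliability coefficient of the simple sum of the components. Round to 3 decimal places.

Var(V+M+S+O) = 9.1² + 23.2² + 24.3² + 8.1² + 2·[9.1·23.2·0.25 + 9.1·24.3·0.37 + 9.1·8.1·0.07 + 23.2·24.3·0.21 + 23.2·8.1·0.30 + 24.3·8.1·0.44] = 1277.15 + 802.257 = 2079.41.
With uncorrelated errors the cross-covariances are all true-score covariance, so they carry over unchanged; only the diagonal terms shrink to ρᵢσᵢ².
True-score variance = [9.1²·0.75 + 23.2²·0.76 + 24.3²·0.83 + 8.1²·0.58] + 802.257 = 999.33 + 802.257 = 1801.59.
Reliability = 1801.59 / 2079.41 = 0.866.

0.866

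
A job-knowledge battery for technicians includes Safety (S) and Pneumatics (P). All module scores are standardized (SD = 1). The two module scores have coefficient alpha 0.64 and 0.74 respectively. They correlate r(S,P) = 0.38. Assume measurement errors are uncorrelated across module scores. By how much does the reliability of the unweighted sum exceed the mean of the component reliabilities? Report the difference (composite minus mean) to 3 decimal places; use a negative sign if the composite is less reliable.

Var(sum) = 2 + 0.76 = 2.76; true-score variance = 1.38 + 0.76 = 2.14; composite reliability = 0.7754.
Mean component reliability = 0.6900.
Difference = 0.7754 − 0.6900 = 0.085.

0.085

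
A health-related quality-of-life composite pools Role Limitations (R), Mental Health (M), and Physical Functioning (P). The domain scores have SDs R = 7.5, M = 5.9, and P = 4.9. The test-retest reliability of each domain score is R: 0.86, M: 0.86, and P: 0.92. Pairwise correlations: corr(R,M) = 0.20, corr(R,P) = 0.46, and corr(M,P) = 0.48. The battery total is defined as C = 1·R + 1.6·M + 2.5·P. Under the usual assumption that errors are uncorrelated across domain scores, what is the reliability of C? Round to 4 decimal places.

0.9377

Var(C) = 7.5² + 1.6²·5.9² + 2.5²·4.9² + 2·[1.6·7.5·5.9·0.20 + 2.5·7.5·4.9·0.46 + 4·5.9·4.9·0.48] = 295.426 + 223.859 = 519.286.
Because errors are independent across components, Cov(Tᵢ,Tⱼ) = Cov(Xᵢ,Xⱼ); the off-diagonal part of the true-score variance is the same as above.
True-score variance = [7.5²·0.86 + 1.6²·5.9²·0.86 + 2.5²·4.9²·0.92] + 223.859 = 263.07 + 223.859 = 486.93.
Reliability = 486.93 / 519.286 = 0.9377.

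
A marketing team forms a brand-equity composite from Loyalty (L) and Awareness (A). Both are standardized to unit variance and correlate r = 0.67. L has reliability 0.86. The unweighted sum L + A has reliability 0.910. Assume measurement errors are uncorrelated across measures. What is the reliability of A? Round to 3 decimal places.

0.839

Var(L+A) = 2 + 2·0.67 = 3.340.
True-score variance = ρ_L + ρ_A + 2·0.67, so 0.910 = (0.86 + ρ_A + 1.34) / 3.340.
ρ_A = 0.910·3.340 − 0.86 − 1.34 = 0.839.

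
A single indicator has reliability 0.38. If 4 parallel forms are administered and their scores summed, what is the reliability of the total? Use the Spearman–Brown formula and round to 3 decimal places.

ρ_k = kρ / (1 + (k−1)ρ) = 4·0.38 / (1 + 3·0.38) = 1.520 / 2.140 = 0.710.

0.710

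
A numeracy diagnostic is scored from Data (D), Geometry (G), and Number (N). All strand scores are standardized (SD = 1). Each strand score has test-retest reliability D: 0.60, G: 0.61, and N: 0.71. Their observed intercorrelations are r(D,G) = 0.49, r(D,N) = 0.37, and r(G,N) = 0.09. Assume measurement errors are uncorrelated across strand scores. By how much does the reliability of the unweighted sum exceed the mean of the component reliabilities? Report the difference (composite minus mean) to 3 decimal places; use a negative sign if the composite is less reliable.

0.140

Var(sum) = 3 + 1.9 = 4.9; true-score variance = 1.92 + 1.9 = 3.82; composite reliability = 0.7796.
Mean component reliability = 0.6400.
Difference = 0.7796 − 0.6400 = 0.140.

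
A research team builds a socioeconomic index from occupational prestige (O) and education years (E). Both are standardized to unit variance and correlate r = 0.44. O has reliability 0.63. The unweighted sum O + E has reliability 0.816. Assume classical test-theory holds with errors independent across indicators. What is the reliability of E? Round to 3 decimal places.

Var(O+E) = 2 + 2·0.44 = 2.880.
True-score variance = ρ_O + ρ_E + 2·0.44, so 0.816 = (0.63 + ρ_E + 0.88) / 2.880.
ρ_E = 0.816·2.880 − 0.63 − 0.88 = 0.840.

0.840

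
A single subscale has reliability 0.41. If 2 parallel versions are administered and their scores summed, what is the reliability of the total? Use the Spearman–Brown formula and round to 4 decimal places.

0.5816

ρ_k = kρ / (1 + (k−1)ρ) = 2·0.41 / (1 + 1·0.41) = 0.820 / 1.410 = 0.5816.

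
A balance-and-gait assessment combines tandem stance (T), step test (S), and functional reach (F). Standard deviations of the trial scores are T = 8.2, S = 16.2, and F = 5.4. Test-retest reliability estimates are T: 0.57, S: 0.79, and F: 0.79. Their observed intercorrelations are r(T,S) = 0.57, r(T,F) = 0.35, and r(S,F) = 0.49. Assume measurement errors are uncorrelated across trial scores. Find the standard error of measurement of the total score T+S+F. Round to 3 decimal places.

Var(total) = 358.84 + 268.164 = 627.004.
True-score variance = 268.691 + 268.164 = 536.855, so reliability = 0.8562.
Error variance = 627.004 − 536.855 = 90.1492; SEM = √90.1492 = 9.495.

9.495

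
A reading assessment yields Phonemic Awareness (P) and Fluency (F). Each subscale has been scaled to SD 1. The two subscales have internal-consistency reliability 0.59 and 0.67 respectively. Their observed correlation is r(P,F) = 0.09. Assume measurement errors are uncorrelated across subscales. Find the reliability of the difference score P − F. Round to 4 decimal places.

Var(P−F) = 1 + 1 − 2·0.09 = 2 − 0.18 = 1.82.
Under uncorrelated errors the observed covariances equal the true-score covariances, so only the own-variance terms attenuate.
True-score variance = [0.59 + 0.67] − 0.18 = 1.26 − 0.18 = 1.08.
Reliability = 1.08 / 1.82 = 0.5934.

0.5934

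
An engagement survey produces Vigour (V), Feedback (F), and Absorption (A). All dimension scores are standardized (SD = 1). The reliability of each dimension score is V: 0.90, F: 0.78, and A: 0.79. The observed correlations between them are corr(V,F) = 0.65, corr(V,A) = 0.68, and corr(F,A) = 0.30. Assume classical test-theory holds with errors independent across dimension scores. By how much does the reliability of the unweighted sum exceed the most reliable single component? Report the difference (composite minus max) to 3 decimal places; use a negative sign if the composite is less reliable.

Var(sum) = 3 + 3.26 = 6.26; true-score variance = 2.47 + 3.26 = 5.73; composite reliability = 0.9153.
Max component reliability = 0.9000.
Difference = 0.9153 − 0.9000 = 0.015.

0.015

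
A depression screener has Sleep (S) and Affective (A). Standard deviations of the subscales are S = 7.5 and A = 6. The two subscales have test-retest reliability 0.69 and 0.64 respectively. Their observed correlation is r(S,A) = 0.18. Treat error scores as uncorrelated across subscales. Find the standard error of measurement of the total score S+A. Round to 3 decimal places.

5.513

Var(total) = 92.25 + 16.2 = 108.45.
True-score variance = 61.8525 + 16.2 = 78.0525, so reliability = 0.7197.
Error variance = 108.45 − 78.0525 = 30.3975; SEM = √30.3975 = 5.513.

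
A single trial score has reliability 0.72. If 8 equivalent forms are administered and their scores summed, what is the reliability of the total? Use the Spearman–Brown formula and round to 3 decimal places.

0.954

ρ_k = kρ / (1 + (k−1)ρ) = 8·0.72 / (1 + 7·0.72) = 5.760 / 6.040 = 0.954.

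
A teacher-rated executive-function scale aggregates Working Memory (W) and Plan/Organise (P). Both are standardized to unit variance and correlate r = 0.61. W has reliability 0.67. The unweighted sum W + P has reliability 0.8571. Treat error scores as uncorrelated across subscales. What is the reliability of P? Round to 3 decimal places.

0.870

Var(W+P) = 2 + 2·0.61 = 3.220.
True-score variance = ρ_W + ρ_P + 2·0.61, so 0.8571 = (0.67 + ρ_P + 1.22) / 3.220.
ρ_P = 0.8571·3.220 − 0.67 − 1.22 = 0.870.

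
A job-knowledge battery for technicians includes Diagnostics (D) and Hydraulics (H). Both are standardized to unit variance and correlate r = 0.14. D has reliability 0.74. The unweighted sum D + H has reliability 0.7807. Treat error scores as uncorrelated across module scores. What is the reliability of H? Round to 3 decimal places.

0.760

Var(D+H) = 2 + 2·0.14 = 2.280.
True-score variance = ρ_D + ρ_H + 2·0.14, so 0.7807 = (0.74 + ρ_H + 0.28) / 2.280.
ρ_H = 0.7807·2.280 − 0.74 − 0.28 = 0.760.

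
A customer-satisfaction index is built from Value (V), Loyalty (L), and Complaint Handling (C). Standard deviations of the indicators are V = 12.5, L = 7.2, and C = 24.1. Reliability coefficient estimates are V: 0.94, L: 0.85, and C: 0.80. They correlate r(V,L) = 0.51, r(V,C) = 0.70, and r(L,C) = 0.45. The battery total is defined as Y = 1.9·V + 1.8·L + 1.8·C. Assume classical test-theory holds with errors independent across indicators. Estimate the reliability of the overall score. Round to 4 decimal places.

Var(Y) = 1.9²·12.5² + 1.8²·7.2² + 1.8²·24.1² + 2·[3.42·12.5·7.2·0.51 + 3.42·12.5·24.1·0.70 + 3.24·7.2·24.1·0.45] = 2613.85 + 2262.33 = 4876.17.
Because errors are independent across components, Cov(Tᵢ,Tⱼ) = Cov(Xᵢ,Xⱼ); the off-diagonal part of the true-score variance is the same as above.
True-score variance = [1.9²·12.5²·0.94 + 1.8²·7.2²·0.85 + 1.8²·24.1²·0.80] + 2262.33 = 2178.45 + 2262.33 = 4440.77.
Reliability = 4440.77 / 4876.17 = 0.9107.

0.9107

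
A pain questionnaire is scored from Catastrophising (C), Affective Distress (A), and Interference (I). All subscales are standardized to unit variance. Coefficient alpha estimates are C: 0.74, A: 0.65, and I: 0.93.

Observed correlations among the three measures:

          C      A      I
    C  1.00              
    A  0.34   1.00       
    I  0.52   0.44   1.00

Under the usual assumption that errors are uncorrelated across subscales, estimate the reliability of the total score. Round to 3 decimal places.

Var(C+A+I) = 3 + 2·[0.34 + 0.52 + 0.44] = 3 + 2.6 = 5.6.
Because errors are independent across components, Cov(Tᵢ,Tⱼ) = Cov(Xᵢ,Xⱼ); the off-diagonal part of the true-score variance is the same as above.
True-score variance = [0.74 + 0.65 + 0.93] + 2.6 = 2.32 + 2.6 = 4.92.
Reliability = 4.92 / 5.6 = 0.879.

0.879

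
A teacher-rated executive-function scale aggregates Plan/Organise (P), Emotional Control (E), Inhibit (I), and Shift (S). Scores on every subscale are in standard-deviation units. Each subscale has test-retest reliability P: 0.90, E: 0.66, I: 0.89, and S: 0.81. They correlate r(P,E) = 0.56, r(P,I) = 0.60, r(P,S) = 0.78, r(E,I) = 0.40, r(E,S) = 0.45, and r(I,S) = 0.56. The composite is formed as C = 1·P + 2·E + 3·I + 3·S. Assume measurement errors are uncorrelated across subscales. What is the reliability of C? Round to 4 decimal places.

Var(C) = 1 + 2² + 3² + 3² + 2·[2·0.56 + 3·0.60 + 3·0.78 + 6·0.40 + 6·0.45 + 9·0.56] = 23 + 30.8 = 53.8.
Because errors are independent across components, Cov(Tᵢ,Tⱼ) = Cov(Xᵢ,Xⱼ); the off-diagonal part of the true-score variance is the same as above.
True-score variance = [0.90 + 2²·0.66 + 3²·0.89 + 3²·0.81] + 30.8 = 18.84 + 30.8 = 49.64.
Reliability = 49.64 / 53.8 = 0.9227.

0.9227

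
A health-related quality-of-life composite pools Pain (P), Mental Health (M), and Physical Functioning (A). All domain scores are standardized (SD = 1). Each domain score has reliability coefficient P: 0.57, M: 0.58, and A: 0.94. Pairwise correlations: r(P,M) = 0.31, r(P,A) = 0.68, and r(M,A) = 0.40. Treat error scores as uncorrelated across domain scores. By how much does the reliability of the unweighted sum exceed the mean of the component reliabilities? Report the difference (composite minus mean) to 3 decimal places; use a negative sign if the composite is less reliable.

Var(sum) = 3 + 2.78 = 5.78; true-score variance = 2.09 + 2.78 = 4.87; composite reliability = 0.8426.
Mean component reliability = 0.6967.
Difference = 0.8426 − 0.6967 = 0.146.

0.146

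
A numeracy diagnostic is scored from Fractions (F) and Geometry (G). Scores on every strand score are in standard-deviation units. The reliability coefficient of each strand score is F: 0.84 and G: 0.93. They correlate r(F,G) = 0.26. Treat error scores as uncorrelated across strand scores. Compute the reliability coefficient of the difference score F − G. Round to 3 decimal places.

Var(F−G) = 1 + 1 − 2·0.26 = 2 − 0.52 = 1.48.
Because errors are independent across components, Cov(Tᵢ,Tⱼ) = Cov(Xᵢ,Xⱼ); the off-diagonal part of the true-score variance is the same as above.
True-score variance = [0.84 + 0.93] − 0.52 = 1.77 − 0.52 = 1.25.
Reliability = 1.25 / 1.48 = 0.845.

0.845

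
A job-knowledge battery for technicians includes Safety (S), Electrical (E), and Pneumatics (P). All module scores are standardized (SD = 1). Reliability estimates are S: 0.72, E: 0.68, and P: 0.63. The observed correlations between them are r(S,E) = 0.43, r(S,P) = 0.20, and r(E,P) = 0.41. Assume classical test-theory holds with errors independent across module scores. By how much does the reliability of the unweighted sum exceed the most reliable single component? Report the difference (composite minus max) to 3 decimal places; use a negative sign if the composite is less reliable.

0.089

Var(sum) = 3 + 2.08 = 5.08; true-score variance = 2.03 + 2.08 = 4.11; composite reliability = 0.8091.
Max component reliability = 0.7200.
Difference = 0.8091 − 0.7200 = 0.089.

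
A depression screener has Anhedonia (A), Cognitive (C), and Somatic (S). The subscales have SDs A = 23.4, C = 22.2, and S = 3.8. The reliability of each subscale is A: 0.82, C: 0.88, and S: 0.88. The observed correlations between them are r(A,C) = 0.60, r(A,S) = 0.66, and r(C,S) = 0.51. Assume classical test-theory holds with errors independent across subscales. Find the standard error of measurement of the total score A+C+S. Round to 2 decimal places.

Var(total) = 1054.84 + 826.798 = 1881.64.
True-score variance = 895.406 + 826.798 = 1722.2, so reliability = 0.9153.
Error variance = 1881.64 − 1722.2 = 159.434; SEM = √159.434 = 12.63.

12.63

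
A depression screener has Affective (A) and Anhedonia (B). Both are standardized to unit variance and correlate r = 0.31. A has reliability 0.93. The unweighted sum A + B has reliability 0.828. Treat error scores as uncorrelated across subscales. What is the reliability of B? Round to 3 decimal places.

Var(A+B) = 2 + 2·0.31 = 2.620.
True-score variance = ρ_A + ρ_B + 2·0.31, so 0.828 = (0.93 + ρ_B + 0.62) / 2.620.
ρ_B = 0.828·2.620 − 0.93 − 0.62 = 0.619.

0.619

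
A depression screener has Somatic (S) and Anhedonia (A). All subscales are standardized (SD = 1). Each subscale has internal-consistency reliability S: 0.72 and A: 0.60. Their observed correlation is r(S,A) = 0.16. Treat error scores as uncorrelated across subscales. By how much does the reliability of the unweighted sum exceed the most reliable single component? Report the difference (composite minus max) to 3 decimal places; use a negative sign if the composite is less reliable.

-0.013

Var(sum) = 2 + 0.32 = 2.32; true-score variance = 1.32 + 0.32 = 1.64; composite reliability = 0.7069.
Max component reliability = 0.7200.
Difference = 0.7069 − 0.7200 = -0.013.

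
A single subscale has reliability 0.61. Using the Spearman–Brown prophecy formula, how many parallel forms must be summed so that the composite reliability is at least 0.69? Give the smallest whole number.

k ≥ ρ*(1−ρ₁)/(ρ₁(1−ρ*)) = 0.69·0.39 / (0.61·0.31) = 1.423.
Smallest integer k = 2.

2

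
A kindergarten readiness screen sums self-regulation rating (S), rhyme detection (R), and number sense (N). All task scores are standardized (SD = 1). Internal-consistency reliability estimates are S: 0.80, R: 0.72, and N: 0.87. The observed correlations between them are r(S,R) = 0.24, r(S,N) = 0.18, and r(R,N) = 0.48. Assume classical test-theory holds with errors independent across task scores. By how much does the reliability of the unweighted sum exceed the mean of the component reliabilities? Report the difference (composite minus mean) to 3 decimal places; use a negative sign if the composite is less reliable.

Var(sum) = 3 + 1.8 = 4.8; true-score variance = 2.39 + 1.8 = 4.19; composite reliability = 0.8729.
Mean component reliability = 0.7967.
Difference = 0.8729 − 0.7967 = 0.076.

0.076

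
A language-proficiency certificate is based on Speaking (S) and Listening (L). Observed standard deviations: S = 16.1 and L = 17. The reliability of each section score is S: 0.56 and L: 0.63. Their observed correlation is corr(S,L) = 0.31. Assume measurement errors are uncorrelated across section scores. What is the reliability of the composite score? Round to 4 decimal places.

0.6922

Var(S+L) = 16.1² + 17² + 2·[16.1·17·0.31] = 548.21 + 169.694 = 717.904.
Because errors are independent across components, Cov(Tᵢ,Tⱼ) = Cov(Xᵢ,Xⱼ); the off-diagonal part of the true-score variance is the same as above.
True-score variance = [16.1²·0.56 + 17²·0.63] + 169.694 = 327.228 + 169.694 = 496.922.
Reliability = 496.922 / 717.904 = 0.6922.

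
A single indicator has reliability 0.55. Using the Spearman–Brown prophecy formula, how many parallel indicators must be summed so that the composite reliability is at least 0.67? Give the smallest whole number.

k ≥ ρ*(1−ρ₁)/(ρ₁(1−ρ*)) = 0.67·0.45 / (0.55·0.33) = 1.661.
Smallest integer k = 2.

2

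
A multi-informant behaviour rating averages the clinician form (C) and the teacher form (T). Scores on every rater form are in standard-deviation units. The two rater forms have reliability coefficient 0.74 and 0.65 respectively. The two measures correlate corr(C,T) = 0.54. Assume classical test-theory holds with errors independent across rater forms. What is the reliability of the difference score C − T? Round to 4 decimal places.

0.3370

Var(C−T) = 1 + 1 − 2·0.54 = 2 − 1.08 = 0.92.
With uncorrelated errors the cross-covariances are all true-score covariance, so they carry over unchanged; only the diagonal terms shrink to ρᵢσᵢ².
True-score variance = [0.74 + 0.65] − 1.08 = 1.39 − 1.08 = 0.31.
Reliability = 0.31 / 0.92 = 0.3370.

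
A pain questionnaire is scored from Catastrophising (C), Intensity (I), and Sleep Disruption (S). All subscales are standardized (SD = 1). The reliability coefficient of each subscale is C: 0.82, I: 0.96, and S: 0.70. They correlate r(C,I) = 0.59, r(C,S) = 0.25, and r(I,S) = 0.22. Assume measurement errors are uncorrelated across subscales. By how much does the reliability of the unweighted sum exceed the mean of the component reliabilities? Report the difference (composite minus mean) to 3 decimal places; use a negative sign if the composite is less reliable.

Var(sum) = 3 + 2.12 = 5.12; true-score variance = 2.48 + 2.12 = 4.6; composite reliability = 0.8984.
Mean component reliability = 0.8267.
Difference = 0.8984 − 0.8267 = 0.072.

0.072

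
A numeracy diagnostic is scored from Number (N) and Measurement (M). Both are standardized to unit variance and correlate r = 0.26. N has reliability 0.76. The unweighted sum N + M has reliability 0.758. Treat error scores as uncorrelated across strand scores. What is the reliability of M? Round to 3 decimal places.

Var(N+M) = 2 + 2·0.26 = 2.520.
True-score variance = ρ_N + ρ_M + 2·0.26, so 0.758 = (0.76 + ρ_M + 0.52) / 2.520.
ρ_M = 0.758·2.520 − 0.76 − 0.52 = 0.630.

0.630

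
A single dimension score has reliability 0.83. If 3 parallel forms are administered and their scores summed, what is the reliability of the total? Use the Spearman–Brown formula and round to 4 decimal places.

0.9361

ρ_k = kρ / (1 + (k−1)ρ) = 3·0.83 / (1 + 2·0.83) = 2.490 / 2.660 = 0.9361.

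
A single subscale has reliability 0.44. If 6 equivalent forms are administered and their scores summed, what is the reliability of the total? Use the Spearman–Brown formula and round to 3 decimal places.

0.825

ρ_k = kρ / (1 + (k−1)ρ) = 6·0.44 / (1 + 5·0.44) = 2.640 / 3.200 = 0.825.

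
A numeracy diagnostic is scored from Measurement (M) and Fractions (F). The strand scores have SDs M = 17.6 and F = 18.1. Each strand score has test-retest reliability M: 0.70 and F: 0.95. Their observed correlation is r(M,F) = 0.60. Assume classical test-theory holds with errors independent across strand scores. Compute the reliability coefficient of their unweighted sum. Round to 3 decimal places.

Var(M+F) = 17.6² + 18.1² + 2·[17.6·18.1·0.60] = 637.37 + 382.272 = 1019.64.
Because errors are independent across components, Cov(Tᵢ,Tⱼ) = Cov(Xᵢ,Xⱼ); the off-diagonal part of the true-score variance is the same as above.
True-score variance = [17.6²·0.70 + 18.1²·0.95] + 382.272 = 528.062 + 382.272 = 910.334.
Reliability = 910.334 / 1019.64 = 0.893.

0.893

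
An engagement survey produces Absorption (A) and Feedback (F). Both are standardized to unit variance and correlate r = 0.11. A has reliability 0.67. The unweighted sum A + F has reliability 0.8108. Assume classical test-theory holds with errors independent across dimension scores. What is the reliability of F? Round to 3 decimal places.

0.910

Var(A+F) = 2 + 2·0.11 = 2.220.
True-score variance = ρ_A + ρ_F + 2·0.11, so 0.8108 = (0.67 + ρ_F + 0.22) / 2.220.
ρ_F = 0.8108·2.220 − 0.67 − 0.22 = 0.910.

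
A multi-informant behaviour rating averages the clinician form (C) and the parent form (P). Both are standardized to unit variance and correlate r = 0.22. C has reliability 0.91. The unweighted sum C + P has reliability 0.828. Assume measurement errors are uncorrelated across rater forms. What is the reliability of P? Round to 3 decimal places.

Var(C+P) = 2 + 2·0.22 = 2.440.
True-score variance = ρ_C + ρ_P + 2·0.22, so 0.828 = (0.91 + ρ_P + 0.44) / 2.440.
ρ_P = 0.828·2.440 − 0.91 − 0.44 = 0.670.

0.670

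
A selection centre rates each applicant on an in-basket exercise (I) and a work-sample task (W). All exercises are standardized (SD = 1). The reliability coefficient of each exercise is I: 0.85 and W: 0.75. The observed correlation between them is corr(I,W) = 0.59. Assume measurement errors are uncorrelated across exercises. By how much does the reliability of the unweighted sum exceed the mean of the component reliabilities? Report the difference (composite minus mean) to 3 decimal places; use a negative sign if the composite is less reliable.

Var(sum) = 2 + 1.18 = 3.18; true-score variance = 1.6 + 1.18 = 2.78; composite reliability = 0.8742.
Mean component reliability = 0.8000.
Difference = 0.8742 − 0.8000 = 0.074.

0.074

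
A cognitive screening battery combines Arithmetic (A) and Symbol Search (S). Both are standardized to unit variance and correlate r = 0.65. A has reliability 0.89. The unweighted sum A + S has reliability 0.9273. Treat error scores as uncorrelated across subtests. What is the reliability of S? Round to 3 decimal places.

0.870

Var(A+S) = 2 + 2·0.65 = 3.300.
True-score variance = ρ_A + ρ_S + 2·0.65, so 0.9273 = (0.89 + ρ_S + 1.30) / 3.300.
ρ_S = 0.9273·3.300 − 0.89 − 1.30 = 0.870.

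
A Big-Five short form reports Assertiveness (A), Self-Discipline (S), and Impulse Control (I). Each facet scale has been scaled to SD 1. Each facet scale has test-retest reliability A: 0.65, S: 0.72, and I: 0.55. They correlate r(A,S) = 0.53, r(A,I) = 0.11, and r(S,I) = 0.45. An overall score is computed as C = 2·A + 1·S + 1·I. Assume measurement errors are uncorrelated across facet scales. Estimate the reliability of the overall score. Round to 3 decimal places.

Var(C) = 2² + 1 + 1 + 2·[2·0.53 + 2·0.11 + 0.45] = 6 + 3.46 = 9.46.
With uncorrelated errors the cross-covariances are all true-score covariance, so they carry over unchanged; only the diagonal terms shrink to ρᵢσᵢ².
True-score variance = [2²·0.65 + 0.72 + 0.55] + 3.46 = 3.87 + 3.46 = 7.33.
Reliability = 7.33 / 9.46 = 0.775.

0.775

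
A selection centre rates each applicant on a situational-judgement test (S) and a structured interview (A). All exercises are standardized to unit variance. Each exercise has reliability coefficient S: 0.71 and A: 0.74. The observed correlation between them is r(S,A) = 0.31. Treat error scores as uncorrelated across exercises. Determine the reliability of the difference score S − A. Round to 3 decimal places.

Var(S−A) = 1 + 1 − 2·0.31 = 2 − 0.62 = 1.38.
Because errors are independent across components, Cov(Tᵢ,Tⱼ) = Cov(Xᵢ,Xⱼ); the off-diagonal part of the true-score variance is the same as above.
True-score variance = [0.71 + 0.74] − 0.62 = 1.45 − 0.62 = 0.83.
Reliability = 0.83 / 1.38 = 0.601.

0.601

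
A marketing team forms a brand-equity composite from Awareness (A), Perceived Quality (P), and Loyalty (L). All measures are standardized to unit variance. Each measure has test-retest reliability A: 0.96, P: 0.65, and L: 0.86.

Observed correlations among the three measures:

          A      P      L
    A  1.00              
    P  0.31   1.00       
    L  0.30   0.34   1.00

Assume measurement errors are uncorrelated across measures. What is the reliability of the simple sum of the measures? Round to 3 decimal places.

Var(A+P+L) = 3 + 2·[0.31 + 0.30 + 0.34] = 3 + 1.9 = 4.9.
With uncorrelated errors the cross-covariances are all true-score covariance, so they carry over unchanged; only the diagonal terms shrink to ρᵢσᵢ².
True-score variance = [0.96 + 0.65 + 0.86] + 1.9 = 2.47 + 1.9 = 4.37.
Reliability = 4.37 / 4.9 = 0.892.

0.892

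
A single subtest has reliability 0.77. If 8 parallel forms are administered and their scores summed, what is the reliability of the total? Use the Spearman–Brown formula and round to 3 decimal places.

0.964

ρ_k = kρ / (1 + (k−1)ρ) = 8·0.77 / (1 + 7·0.77) = 6.160 / 6.390 = 0.964.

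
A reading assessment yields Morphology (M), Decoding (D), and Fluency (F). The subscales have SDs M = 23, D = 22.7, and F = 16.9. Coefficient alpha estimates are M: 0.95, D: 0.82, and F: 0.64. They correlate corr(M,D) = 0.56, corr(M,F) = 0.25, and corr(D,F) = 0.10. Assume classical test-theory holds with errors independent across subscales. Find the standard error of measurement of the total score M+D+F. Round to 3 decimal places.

Var(total) = 1329.9 + 855.828 = 2185.73.
True-score variance = 1107.88 + 855.828 = 1963.71, so reliability = 0.8984.
Error variance = 2185.73 − 1963.71 = 222.022; SEM = √222.022 = 14.900.

14.900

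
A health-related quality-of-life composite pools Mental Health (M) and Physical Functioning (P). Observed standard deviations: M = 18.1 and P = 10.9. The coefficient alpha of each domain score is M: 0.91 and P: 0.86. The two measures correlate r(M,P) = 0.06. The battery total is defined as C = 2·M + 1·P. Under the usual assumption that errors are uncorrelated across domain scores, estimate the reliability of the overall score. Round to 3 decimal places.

Var(C) = 2²·18.1² + 10.9² + 2·[2·18.1·10.9·0.06] = 1429.25 + 47.3496 = 1476.6.
Because errors are independent across components, Cov(Tᵢ,Tⱼ) = Cov(Xᵢ,Xⱼ); the off-diagonal part of the true-score variance is the same as above.
True-score variance = [2²·18.1²·0.91 + 10.9²·0.86] + 47.3496 = 1294.68 + 47.3496 = 1342.03.
Reliability = 1342.03 / 1476.6 = 0.909.

0.909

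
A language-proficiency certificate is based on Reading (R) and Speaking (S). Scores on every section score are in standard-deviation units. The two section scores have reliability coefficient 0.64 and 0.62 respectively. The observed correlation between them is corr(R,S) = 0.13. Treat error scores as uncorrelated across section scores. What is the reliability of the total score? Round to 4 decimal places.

Var(R+S) = 2 + 2·[0.13] = 2 + 0.26 = 2.26.
Because errors are independent across components, Cov(Tᵢ,Tⱼ) = Cov(Xᵢ,Xⱼ); the off-diagonal part of the true-score variance is the same as above.
True-score variance = [0.64 + 0.62] + 0.26 = 1.26 + 0.26 = 1.52.
Reliability = 1.52 / 2.26 = 0.6726.

0.6726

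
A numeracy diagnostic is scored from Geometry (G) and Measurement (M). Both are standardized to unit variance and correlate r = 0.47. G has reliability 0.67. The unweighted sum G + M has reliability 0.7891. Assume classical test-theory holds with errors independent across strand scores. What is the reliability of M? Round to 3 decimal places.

0.710

Var(G+M) = 2 + 2·0.47 = 2.940.
True-score variance = ρ_G + ρ_M + 2·0.47, so 0.7891 = (0.67 + ρ_M + 0.94) / 2.940.
ρ_M = 0.7891·2.940 − 0.67 − 0.94 = 0.710.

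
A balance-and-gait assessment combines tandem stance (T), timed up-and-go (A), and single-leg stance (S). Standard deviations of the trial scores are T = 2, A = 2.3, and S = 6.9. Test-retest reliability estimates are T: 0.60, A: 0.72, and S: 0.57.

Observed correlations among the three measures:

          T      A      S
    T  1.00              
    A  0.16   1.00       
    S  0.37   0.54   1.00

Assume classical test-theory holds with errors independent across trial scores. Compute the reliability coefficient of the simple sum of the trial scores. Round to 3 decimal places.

Var(T+A+S) = 2² + 2.3² + 6.9² + 2·[2·2.3·0.16 + 2·6.9·0.37 + 2.3·6.9·0.54] = 56.9 + 28.8236 = 85.7236.
With uncorrelated errors the cross-covariances are all true-score covariance, so they carry over unchanged; only the diagonal terms shrink to ρᵢσᵢ².
True-score variance = [2²·0.60 + 2.3²·0.72 + 6.9²·0.57] + 28.8236 = 33.3465 + 28.8236 = 62.1701.
Reliability = 62.1701 / 85.7236 = 0.725.

0.725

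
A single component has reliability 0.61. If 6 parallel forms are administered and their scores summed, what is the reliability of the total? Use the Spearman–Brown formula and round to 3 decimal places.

0.904

ρ_k = kρ / (1 + (k−1)ρ) = 6·0.61 / (1 + 5·0.61) = 3.660 / 4.050 = 0.904.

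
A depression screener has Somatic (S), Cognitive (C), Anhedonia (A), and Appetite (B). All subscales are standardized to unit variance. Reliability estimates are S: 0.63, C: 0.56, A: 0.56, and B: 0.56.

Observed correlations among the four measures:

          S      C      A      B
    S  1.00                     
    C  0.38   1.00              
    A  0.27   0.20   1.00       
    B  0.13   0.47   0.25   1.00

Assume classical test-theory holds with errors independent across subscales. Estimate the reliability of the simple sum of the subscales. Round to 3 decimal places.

Var(S+C+A+B) = 4 + 2·[0.38 + 0.27 + 0.13 + 0.20 + 0.47 + 0.25] = 4 + 3.4 = 7.4.
With uncorrelated errors the cross-covariances are all true-score covariance, so they carry over unchanged; only the diagonal terms shrink to ρᵢσᵢ².
True-score variance = [0.63 + 0.56 + 0.56 + 0.56] + 3.4 = 2.31 + 3.4 = 5.71.
Reliability = 5.71 / 7.4 = 0.772.

0.772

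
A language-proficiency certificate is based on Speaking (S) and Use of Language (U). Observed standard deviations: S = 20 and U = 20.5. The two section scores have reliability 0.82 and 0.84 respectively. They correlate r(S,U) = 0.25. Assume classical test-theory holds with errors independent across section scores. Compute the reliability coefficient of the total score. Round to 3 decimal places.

Var(S+U) = 20² + 20.5² + 2·[20·20.5·0.25] = 820.25 + 205 = 1025.25.
Under uncorrelated errors the observed covariances equal the true-score covariances, so only the own-variance terms attenuate.
True-score variance = [20²·0.82 + 20.5²·0.84] + 205 = 681.01 + 205 = 886.01.
Reliability = 886.01 / 1025.25 = 0.864.

0.864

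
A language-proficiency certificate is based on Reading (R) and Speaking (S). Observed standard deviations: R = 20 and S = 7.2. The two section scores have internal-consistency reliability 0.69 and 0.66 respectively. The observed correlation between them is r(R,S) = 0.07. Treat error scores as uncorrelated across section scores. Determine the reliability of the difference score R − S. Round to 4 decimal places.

Var(R−S) = 20² + 7.2² − 2·20·7.2·0.07 = 451.84 − 20.16 = 431.68.
Under uncorrelated errors the observed covariances equal the true-score covariances, so only the own-variance terms attenuate.
True-score variance = [20²·0.69 + 7.2²·0.66] − 20.16 = 310.214 − 20.16 = 290.054.
Reliability = 290.054 / 431.68 = 0.6719.

0.6719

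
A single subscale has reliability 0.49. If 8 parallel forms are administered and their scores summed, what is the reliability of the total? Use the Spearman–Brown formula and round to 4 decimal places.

0.8849

ρ_k = kρ / (1 + (k−1)ρ) = 8·0.49 / (1 + 7·0.49) = 3.920 / 4.430 = 0.8849.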